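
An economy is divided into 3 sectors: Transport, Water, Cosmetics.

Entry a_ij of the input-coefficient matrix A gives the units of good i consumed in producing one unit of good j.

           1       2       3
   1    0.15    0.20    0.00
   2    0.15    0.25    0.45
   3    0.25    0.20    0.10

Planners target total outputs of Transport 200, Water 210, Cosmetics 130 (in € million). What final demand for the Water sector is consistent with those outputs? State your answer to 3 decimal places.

d_2 = 69.000

I − A =
  [   0.85    -0.20     0.00]
  [  -0.15     0.75    -0.45]
  [  -0.25    -0.20     0.90]
d = (I − A) x:
  d_1 = (+0.85)·200 + (-0.20)·210 + (+0.00)·130 = 128.000
  d_2 = (-0.15)·200 + (+0.75)·210 + (-0.45)·130 = 69.000
  d_3 = (-0.25)·200 + (-0.20)·210 + (+0.90)·130 = 25.000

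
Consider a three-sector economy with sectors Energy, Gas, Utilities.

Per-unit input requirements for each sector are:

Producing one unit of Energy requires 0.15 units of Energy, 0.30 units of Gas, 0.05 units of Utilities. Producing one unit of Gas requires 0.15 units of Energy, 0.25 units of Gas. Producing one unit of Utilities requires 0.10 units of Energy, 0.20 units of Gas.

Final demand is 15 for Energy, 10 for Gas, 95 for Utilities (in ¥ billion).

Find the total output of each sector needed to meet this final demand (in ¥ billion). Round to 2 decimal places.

I − A =
  [   0.85    -0.15    -0.10]
  [  -0.30     0.75    -0.20]
  [  -0.05     0.00     1.00]
Cofactors of I−A, C_ij = (−1)^(i+j)·(minor ij) (rows/columns in the sector order above):
  C_11 = (0.75)(1.00) − (-0.20)(0.00) = 0.7500
  C_12 = −[(-0.30)(1.00) − (-0.20)(-0.05)] = 0.3100
  C_13 = (-0.30)(0.00) − (0.75)(-0.05) = 0.0375
  C_21 = −[(-0.15)(1.00) − (-0.10)(0.00)] = 0.1500
  C_22 = (0.85)(1.00) − (-0.10)(-0.05) = 0.8450
  C_23 = −[(0.85)(0.00) − (-0.15)(-0.05)] = 0.0075
  C_31 = (-0.15)(-0.20) − (-0.10)(0.75) = 0.1050
  C_32 = −[(0.85)(-0.20) − (-0.10)(-0.30)] = 0.2000
  C_33 = (0.85)(0.75) − (-0.15)(-0.30) = 0.5925
det(I−A) = Σ_j (I−A)_1j·C_1j = (0.85)(0.7500) + (-0.15)(0.3100) + (-0.10)(0.0375) = 0.58725
adj(I−A) = Cᵀ =
  [ 0.7500   0.1500   0.1050]
  [ 0.3100   0.8450   0.2000]
  [ 0.0375   0.0075   0.5925]
(I − A)⁻¹ = adj(I−A) / det(I−A) ≈
  [   1.2771     0.2554     0.1788]
  [   0.5279     1.4389     0.3406]
  [   0.0639     0.0128     1.0089]
x = (I − A)⁻¹ d = adj(I−A)·d / det(I−A), with det(I−A) = 0.58725:
  x_E = (0.7500·15 + 0.1500·10 + 0.1050·95) / 0.58725 = 22.725 / 0.58725 ≈ 38.70
  x_G = (0.3100·15 + 0.8450·10 + 0.2000·95) / 0.58725 = 32.10 / 0.58725 ≈ 54.66
  x_U = (0.0375·15 + 0.0075·10 + 0.5925·95) / 0.58725 = 56.925 / 0.58725 ≈ 96.93

x_E = 38.70, x_G = 54.66, x_U = 96.93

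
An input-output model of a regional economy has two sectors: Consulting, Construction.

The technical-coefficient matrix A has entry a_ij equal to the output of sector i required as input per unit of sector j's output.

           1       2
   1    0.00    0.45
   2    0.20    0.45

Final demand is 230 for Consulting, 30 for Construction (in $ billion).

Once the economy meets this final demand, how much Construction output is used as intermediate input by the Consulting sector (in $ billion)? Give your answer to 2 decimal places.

z_21 = 60.87

I − A =
  [   1.00    -0.45]
  [  -0.20     0.55]
det(I−A) = (1.00)(0.55) − (-0.45)(-0.20) = 0.4600
adj(I−A) = [[0.55, 0.45], [0.20, 1.00]]
(I − A)⁻¹ = adj(I−A) / det(I−A) ≈
  [   1.1957     0.9783]
  [   0.4348     2.1739]
First solve x = (I − A)⁻¹ d = adj(I−A)·d / det(I−A); in particular x_1 = (0.55·230 + 0.45·30) / 0.4600 = 140.00 / 0.4600 ≈ 304.3478.
Intermediate flow from 2 to 1: z_21 = a_21 · x_1 = 0.20 × 140.00 / 0.4600 = 28.00 / 0.4600 ≈ 60.87.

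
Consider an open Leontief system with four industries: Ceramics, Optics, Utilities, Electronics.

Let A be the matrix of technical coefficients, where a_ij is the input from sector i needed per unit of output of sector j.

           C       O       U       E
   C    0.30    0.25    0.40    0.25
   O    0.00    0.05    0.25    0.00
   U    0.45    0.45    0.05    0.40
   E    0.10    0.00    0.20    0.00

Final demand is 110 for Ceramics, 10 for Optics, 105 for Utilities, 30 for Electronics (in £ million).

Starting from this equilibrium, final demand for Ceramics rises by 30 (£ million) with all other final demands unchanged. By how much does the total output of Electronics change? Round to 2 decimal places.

I − A =
  [   0.70    -0.25    -0.40    -0.25]
  [   0.00     0.95    -0.25     0.00]
  [  -0.45    -0.45     0.95    -0.40]
  [  -0.10     0.00    -0.20     1.00]
Compute the cofactors C_ij = (−1)^(i+j)·(3×3 minor ij) of I−A; the adjugate is their transpose:
adj(I−A) = Cᵀ =
  [ 0.714000   0.420000   0.490000   0.374500]
  [ 0.122500   0.366750   0.168750   0.098125]
  [ 0.465500   0.426250   0.641250   0.372875]
  [ 0.164500   0.127250   0.177250   0.353875]
det(I−A) = Σ_j (I−A)_1j·C_1j = (0.70)(0.714000) + (-0.25)(0.122500) + (-0.40)(0.465500) + (-0.25)(0.164500) = 0.24185
(I − A)⁻¹ = adj(I−A) / det(I−A) ≈
  [   2.9522     1.7366     2.0260     1.5485]
  [   0.5065     1.5164     0.6977     0.4057]
  [   1.9247     1.7625     2.6514     1.5418]
  [   0.6802     0.5262     0.7329     1.4632]
Δx = (I − A)⁻¹ Δd with Δd having +30 in the Ceramics component and 0 elsewhere.
So Δx_E = L_EC · (+30), where L_EC = adj(I−A)_EC / det(I−A) = 0.164500 / 0.24185.
Δx_E = 0.164500 × (+30) / 0.24185 = 4.935 / 0.24185 ≈ 20.41.

Δx_E = 20.41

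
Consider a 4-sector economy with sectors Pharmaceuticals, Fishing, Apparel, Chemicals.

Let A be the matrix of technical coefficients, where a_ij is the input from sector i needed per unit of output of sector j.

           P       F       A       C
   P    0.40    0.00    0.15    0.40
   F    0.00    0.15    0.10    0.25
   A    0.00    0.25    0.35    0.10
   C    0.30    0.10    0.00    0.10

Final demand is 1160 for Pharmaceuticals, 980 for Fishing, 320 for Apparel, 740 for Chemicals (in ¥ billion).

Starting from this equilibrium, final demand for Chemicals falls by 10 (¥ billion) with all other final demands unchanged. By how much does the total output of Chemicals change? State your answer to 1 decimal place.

I − A =
  [   0.60     0.00    -0.15    -0.40]
  [   0.00     0.85    -0.10    -0.25]
  [   0.00    -0.25     0.65    -0.10]
  [  -0.30    -0.10     0.00     0.90]
Compute the cofactors C_ij = (−1)^(i+j)·(3×3 minor ij) of I−A; the adjugate is their transpose:
adj(I−A) = Cᵀ =
  [ 0.457500   0.061250   0.115000   0.233125]
  [ 0.051750   0.268500   0.053250   0.103500]
  [ 0.044250   0.111000   0.342000   0.088500]
  [ 0.158250   0.050250   0.044250   0.316500]
det(I−A) = Σ_j (I−A)_1j·C_1j = (0.60)(0.457500) + (0.00)(0.051750) + (-0.15)(0.044250) + (-0.40)(0.158250) = 0.2045625
(I − A)⁻¹ = adj(I−A) / det(I−A) ≈
  [   2.2365     0.2994     0.5622     1.1396]
  [   0.2530     1.3126     0.2603     0.5060]
  [   0.2163     0.5426     1.6719     0.4326]
  [   0.7736     0.2456     0.2163     1.5472]
Δx = (I − A)⁻¹ Δd with Δd having -10 in the Chemicals component and 0 elsewhere.
So Δx_C = L_CC · (-10), where L_CC = adj(I−A)_CC / det(I−A) = 0.316500 / 0.2045625.
Δx_C = 0.316500 × (-10) / 0.2045625 = -3.165 / 0.2045625 ≈ -15.5.

Δx_C = -15.5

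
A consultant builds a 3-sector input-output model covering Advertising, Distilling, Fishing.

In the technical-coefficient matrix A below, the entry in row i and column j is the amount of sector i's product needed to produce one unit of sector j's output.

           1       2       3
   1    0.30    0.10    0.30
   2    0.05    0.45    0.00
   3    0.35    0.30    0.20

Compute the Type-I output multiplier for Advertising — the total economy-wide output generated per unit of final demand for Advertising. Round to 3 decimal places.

I − A =
  [   0.70    -0.10    -0.30]
  [  -0.05     0.55     0.00]
  [  -0.35    -0.30     0.80]
Cofactors of I−A, C_ij = (−1)^(i+j)·(minor ij) (rows/columns in the sector order above):
  C_11 = (0.55)(0.80) − (0.00)(-0.30) = 0.4400
  C_12 = −[(-0.05)(0.80) − (0.00)(-0.35)] = 0.0400
  C_13 = (-0.05)(-0.30) − (0.55)(-0.35) = 0.2075
  C_21 = −[(-0.10)(0.80) − (-0.30)(-0.30)] = 0.1700
  C_22 = (0.70)(0.80) − (-0.30)(-0.35) = 0.4550
  C_23 = −[(0.70)(-0.30) − (-0.10)(-0.35)] = 0.2450
  C_31 = (-0.10)(0.00) − (-0.30)(0.55) = 0.1650
  C_32 = −[(0.70)(0.00) − (-0.30)(-0.05)] = 0.0150
  C_33 = (0.70)(0.55) − (-0.10)(-0.05) = 0.3800
det(I−A) = Σ_j (I−A)_1j·C_1j = (0.70)(0.4400) + (-0.10)(0.0400) + (-0.30)(0.2075) = 0.24175
adj(I−A) = Cᵀ =
  [ 0.4400   0.1700   0.1650]
  [ 0.0400   0.4550   0.0150]
  [ 0.2075   0.2450   0.3800]
(I − A)⁻¹ = adj(I−A) / det(I−A) ≈
  [   1.8201     0.7032     0.6825]
  [   0.1655     1.8821     0.0620]
  [   0.8583     1.0134     1.5719]
The output multiplier for sector j is the column-j sum of the Leontief inverse (I − A)⁻¹ = adj(I−A) / det(I−A).
Column 1 of adj(I−A): (0.4400, 0.0400, 0.2075); det(I−A) = 0.24175.
m_1 = (0.4400 + 0.0400 + 0.2075) / 0.24175 = 0.6875 / 0.24175 ≈ 2.844.

m_1 = 2.844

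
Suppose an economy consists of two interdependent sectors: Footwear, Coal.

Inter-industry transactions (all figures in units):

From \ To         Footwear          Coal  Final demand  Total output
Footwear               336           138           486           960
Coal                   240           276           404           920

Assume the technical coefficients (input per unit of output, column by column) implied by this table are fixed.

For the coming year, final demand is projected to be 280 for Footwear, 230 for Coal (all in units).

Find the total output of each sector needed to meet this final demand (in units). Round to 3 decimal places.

x_F = 552.096, x_C = 525.749

Technical coefficients a_ij = z_ij / X_j:
  a_FF = 336/960 = 0.35, a_CF = 240/960 = 0.25
  a_FC = 138/920 = 0.15, a_CC = 276/920 = 0.30
I − A =
  [   0.65    -0.15]
  [  -0.25     0.70]
det(I−A) = (0.65)(0.70) − (-0.15)(-0.25) = 0.4175
adj(I−A) = [[0.70, 0.15], [0.25, 0.65]]
(I − A)⁻¹ = adj(I−A) / det(I−A) ≈
  [   1.6766     0.3593]
  [   0.5988     1.5569]
x = (I − A)⁻¹ d = adj(I−A)·d / det(I−A), with det(I−A) = 0.4175:
  x_F = (0.70·280 + 0.15·230) / 0.4175 = 230.50 / 0.4175 ≈ 552.096
  x_C = (0.25·280 + 0.65·230) / 0.4175 = 219.50 / 0.4175 ≈ 525.749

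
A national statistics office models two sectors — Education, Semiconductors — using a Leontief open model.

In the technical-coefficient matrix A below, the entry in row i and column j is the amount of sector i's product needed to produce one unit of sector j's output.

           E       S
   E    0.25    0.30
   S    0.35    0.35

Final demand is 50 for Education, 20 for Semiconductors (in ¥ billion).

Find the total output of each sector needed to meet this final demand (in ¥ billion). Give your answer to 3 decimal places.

x_E = 100.654, x_S = 84.967

I − A =
  [   0.75    -0.30]
  [  -0.35     0.65]
det(I−A) = (0.75)(0.65) − (-0.30)(-0.35) = 0.3825
adj(I−A) = [[0.65, 0.30], [0.35, 0.75]]
(I − A)⁻¹ = adj(I−A) / det(I−A) ≈
  [   1.6993     0.7843]
  [   0.9150     1.9608]
x = (I − A)⁻¹ d = adj(I−A)·d / det(I−A), with det(I−A) = 0.3825:
  x_E = (0.65·50 + 0.30·20) / 0.3825 = 38.50 / 0.3825 ≈ 100.654
  x_S = (0.35·50 + 0.75·20) / 0.3825 = 32.50 / 0.3825 ≈ 84.967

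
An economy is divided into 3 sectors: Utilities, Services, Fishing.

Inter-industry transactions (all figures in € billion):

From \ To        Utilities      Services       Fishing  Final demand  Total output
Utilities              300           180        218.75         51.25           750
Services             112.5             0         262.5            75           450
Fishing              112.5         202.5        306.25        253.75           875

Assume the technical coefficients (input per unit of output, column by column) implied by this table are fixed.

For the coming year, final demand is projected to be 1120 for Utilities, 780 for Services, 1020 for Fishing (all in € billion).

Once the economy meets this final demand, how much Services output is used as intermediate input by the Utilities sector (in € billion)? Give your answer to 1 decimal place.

z_21 = 944.8

Technical coefficients a_ij = z_ij / X_j:
  a_11 = 300/750 = 0.40, a_21 = 112.5/750 = 0.15, a_31 = 112.5/750 = 0.15
  a_12 = 180/450 = 0.40, a_22 = 0/450 = 0.00, a_32 = 202.5/450 = 0.45
  a_13 = 218.75/875 = 0.25, a_23 = 262.5/875 = 0.30, a_33 = 306.25/875 = 0.35
I − A =
  [   0.60    -0.40    -0.25]
  [  -0.15     1.00    -0.30]
  [  -0.15    -0.45     0.65]
Cofactors of I−A, C_ij = (−1)^(i+j)·(minor ij) (rows/columns in the sector order above):
  C_11 = (1.00)(0.65) − (-0.30)(-0.45) = 0.5150
  C_12 = −[(-0.15)(0.65) − (-0.30)(-0.15)] = 0.1425
  C_13 = (-0.15)(-0.45) − (1.00)(-0.15) = 0.2175
  C_21 = −[(-0.40)(0.65) − (-0.25)(-0.45)] = 0.3725
  C_22 = (0.60)(0.65) − (-0.25)(-0.15) = 0.3525
  C_23 = −[(0.60)(-0.45) − (-0.40)(-0.15)] = 0.3300
  C_31 = (-0.40)(-0.30) − (-0.25)(1.00) = 0.3700
  C_32 = −[(0.60)(-0.30) − (-0.25)(-0.15)] = 0.2175
  C_33 = (0.60)(1.00) − (-0.40)(-0.15) = 0.5400
det(I−A) = Σ_j (I−A)_1j·C_1j = (0.60)(0.5150) + (-0.40)(0.1425) + (-0.25)(0.2175) = 0.197625
adj(I−A) = Cᵀ =
  [ 0.5150   0.3725   0.3700]
  [ 0.1425   0.3525   0.2175]
  [ 0.2175   0.3300   0.5400]
(I − A)⁻¹ = adj(I−A) / det(I−A) ≈
  [   2.6059     1.8849     1.8722]
  [   0.7211     1.7837     1.1006]
  [   1.1006     1.6698     2.7324]
First solve x = (I − A)⁻¹ d = adj(I−A)·d / det(I−A); in particular x_1 = (0.5150·1120 + 0.3725·780 + 0.3700·1020) / 0.197625 = 1244.75 / 0.197625 ≈ 6298.545.
Intermediate flow from 2 to 1: z_21 = a_21 · x_1 = 0.15 × 1244.75 / 0.197625 = 186.7125 / 0.197625 ≈ 944.8.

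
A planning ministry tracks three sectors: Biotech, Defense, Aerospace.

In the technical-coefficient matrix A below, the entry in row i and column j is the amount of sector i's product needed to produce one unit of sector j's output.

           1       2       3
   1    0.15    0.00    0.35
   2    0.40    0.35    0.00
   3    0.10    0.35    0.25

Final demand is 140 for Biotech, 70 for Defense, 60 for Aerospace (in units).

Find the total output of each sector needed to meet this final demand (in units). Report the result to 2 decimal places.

I − A =
  [   0.85     0.00    -0.35]
  [  -0.40     0.65     0.00]
  [  -0.10    -0.35     0.75]
Cofactors of I−A, C_ij = (−1)^(i+j)·(minor ij) (rows/columns in the sector order above):
  C_11 = (0.65)(0.75) − (0.00)(-0.35) = 0.4875
  C_12 = −[(-0.40)(0.75) − (0.00)(-0.10)] = 0.3000
  C_13 = (-0.40)(-0.35) − (0.65)(-0.10) = 0.2050
  C_21 = −[(0.00)(0.75) − (-0.35)(-0.35)] = 0.1225
  C_22 = (0.85)(0.75) − (-0.35)(-0.10) = 0.6025
  C_23 = −[(0.85)(-0.35) − (0.00)(-0.10)] = 0.2975
  C_31 = (0.00)(0.00) − (-0.35)(0.65) = 0.2275
  C_32 = −[(0.85)(0.00) − (-0.35)(-0.40)] = 0.1400
  C_33 = (0.85)(0.65) − (0.00)(-0.40) = 0.5525
det(I−A) = Σ_j (I−A)_1j·C_1j = (0.85)(0.4875) + (0.00)(0.3000) + (-0.35)(0.2050) = 0.342625
adj(I−A) = Cᵀ =
  [ 0.4875   0.1225   0.2275]
  [ 0.3000   0.6025   0.1400]
  [ 0.2050   0.2975   0.5525]
(I − A)⁻¹ = adj(I−A) / det(I−A) ≈
  [   1.4228     0.3575     0.6640]
  [   0.8756     1.7585     0.4086]
  [   0.5983     0.8683     1.6126]
x = (I − A)⁻¹ d = adj(I−A)·d / det(I−A), with det(I−A) = 0.342625:
  x_1 = (0.4875·140 + 0.1225·70 + 0.2275·60) / 0.342625 = 90.475 / 0.342625 ≈ 264.06
  x_2 = (0.3000·140 + 0.6025·70 + 0.1400·60) / 0.342625 = 92.575 / 0.342625 ≈ 270.19
  x_3 = (0.2050·140 + 0.2975·70 + 0.5525·60) / 0.342625 = 82.675 / 0.342625 ≈ 241.30

x_1 = 264.06, x_2 = 270.19, x_3 = 241.30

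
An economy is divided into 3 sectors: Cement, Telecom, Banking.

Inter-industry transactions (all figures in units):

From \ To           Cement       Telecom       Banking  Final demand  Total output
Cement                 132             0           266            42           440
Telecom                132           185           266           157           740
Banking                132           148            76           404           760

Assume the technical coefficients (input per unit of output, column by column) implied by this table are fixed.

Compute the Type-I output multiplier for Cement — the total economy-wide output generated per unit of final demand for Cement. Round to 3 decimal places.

Technical coefficients a_ij = z_ij / X_j:
  a_11 = 132/440 = 0.30, a_21 = 132/440 = 0.30, a_31 = 132/440 = 0.30
  a_12 = 0/740 = 0.00, a_22 = 185/740 = 0.25, a_32 = 148/740 = 0.20
  a_13 = 266/760 = 0.35, a_23 = 266/760 = 0.35, a_33 = 76/760 = 0.10
I − A =
  [   0.70     0.00    -0.35]
  [  -0.30     0.75    -0.35]
  [  -0.30    -0.20     0.90]
Cofactors of I−A, C_ij = (−1)^(i+j)·(minor ij) (rows/columns in the sector order above):
  C_11 = (0.75)(0.90) − (-0.35)(-0.20) = 0.6050
  C_12 = −[(-0.30)(0.90) − (-0.35)(-0.30)] = 0.3750
  C_13 = (-0.30)(-0.20) − (0.75)(-0.30) = 0.2850
  C_21 = −[(0.00)(0.90) − (-0.35)(-0.20)] = 0.0700
  C_22 = (0.70)(0.90) − (-0.35)(-0.30) = 0.5250
  C_23 = −[(0.70)(-0.20) − (0.00)(-0.30)] = 0.1400
  C_31 = (0.00)(-0.35) − (-0.35)(0.75) = 0.2625
  C_32 = −[(0.70)(-0.35) − (-0.35)(-0.30)] = 0.3500
  C_33 = (0.70)(0.75) − (0.00)(-0.30) = 0.5250
det(I−A) = Σ_j (I−A)_1j·C_1j = (0.70)(0.6050) + (0.00)(0.3750) + (-0.35)(0.2850) = 0.32375
adj(I−A) = Cᵀ =
  [ 0.6050   0.0700   0.2625]
  [ 0.3750   0.5250   0.3500]
  [ 0.2850   0.1400   0.5250]
(I − A)⁻¹ = adj(I−A) / det(I−A) ≈
  [   1.8687     0.2162     0.8108]
  [   1.1583     1.6216     1.0811]
  [   0.8803     0.4324     1.6216]
The output multiplier for sector j is the column-j sum of the Leontief inverse (I − A)⁻¹ = adj(I−A) / det(I−A).
Column 1 of adj(I−A): (0.6050, 0.3750, 0.2850); det(I−A) = 0.32375.
m_1 = (0.6050 + 0.3750 + 0.2850) / 0.32375 = 1.265 / 0.32375 ≈ 3.907.

m_1 = 3.907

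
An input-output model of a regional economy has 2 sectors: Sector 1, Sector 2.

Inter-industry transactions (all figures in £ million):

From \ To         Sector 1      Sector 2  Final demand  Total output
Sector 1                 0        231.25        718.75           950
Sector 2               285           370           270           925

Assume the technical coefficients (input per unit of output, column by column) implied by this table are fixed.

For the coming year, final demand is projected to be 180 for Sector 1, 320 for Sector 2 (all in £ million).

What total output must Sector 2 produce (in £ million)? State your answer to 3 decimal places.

Technical coefficients a_ij = z_ij / X_j:
  a_11 = 0/950 = 0.00, a_21 = 285/950 = 0.30
  a_12 = 231.25/925 = 0.25, a_22 = 370/925 = 0.40
I − A =
  [   1.00    -0.25]
  [  -0.30     0.60]
det(I−A) = (1.00)(0.60) − (-0.25)(-0.30) = 0.5250
adj(I−A) = [[0.60, 0.25], [0.30, 1.00]]
(I − A)⁻¹ = adj(I−A) / det(I−A) ≈
  [   1.1429     0.4762]
  [   0.5714     1.9048]
x = (I − A)⁻¹ d = adj(I−A)·d / det(I−A), with det(I−A) = 0.5250:
  x_1 = (0.60·180 + 0.25·320) / 0.5250 = 188.00 / 0.5250 ≈ 358.095
  x_2 = (0.30·180 + 1.00·320) / 0.5250 = 374.00 / 0.5250 ≈ 712.381

x_2 = 712.381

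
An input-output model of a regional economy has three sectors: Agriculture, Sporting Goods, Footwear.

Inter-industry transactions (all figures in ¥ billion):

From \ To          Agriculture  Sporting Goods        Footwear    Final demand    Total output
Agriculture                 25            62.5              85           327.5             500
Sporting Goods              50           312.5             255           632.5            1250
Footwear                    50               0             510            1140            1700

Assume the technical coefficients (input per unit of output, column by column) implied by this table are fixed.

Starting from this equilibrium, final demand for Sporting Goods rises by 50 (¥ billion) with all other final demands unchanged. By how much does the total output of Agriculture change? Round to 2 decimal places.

Technical coefficients a_ij = z_ij / X_j:
  a_AA = 25/500 = 0.05, a_SA = 50/500 = 0.10, a_FA = 50/500 = 0.10
  a_AS = 62.5/1250 = 0.05, a_SS = 312.5/1250 = 0.25, a_FS = 0/1250 = 0.00
  a_AF = 85/1700 = 0.05, a_SF = 255/1700 = 0.15, a_FF = 510/1700 = 0.30
I − A =
  [   0.95    -0.05    -0.05]
  [  -0.10     0.75    -0.15]
  [  -0.10     0.00     0.70]
Cofactors of I−A, C_ij = (−1)^(i+j)·(minor ij) (rows/columns in the sector order above):
  C_11 = (0.75)(0.70) − (-0.15)(0.00) = 0.5250
  C_12 = −[(-0.10)(0.70) − (-0.15)(-0.10)] = 0.0850
  C_13 = (-0.10)(0.00) − (0.75)(-0.10) = 0.0750
  C_21 = −[(-0.05)(0.70) − (-0.05)(0.00)] = 0.0350
  C_22 = (0.95)(0.70) − (-0.05)(-0.10) = 0.6600
  C_23 = −[(0.95)(0.00) − (-0.05)(-0.10)] = 0.0050
  C_31 = (-0.05)(-0.15) − (-0.05)(0.75) = 0.0450
  C_32 = −[(0.95)(-0.15) − (-0.05)(-0.10)] = 0.1475
  C_33 = (0.95)(0.75) − (-0.05)(-0.10) = 0.7075
det(I−A) = Σ_j (I−A)_1j·C_1j = (0.95)(0.5250) + (-0.05)(0.0850) + (-0.05)(0.0750) = 0.49075
adj(I−A) = Cᵀ =
  [ 0.5250   0.0350   0.0450]
  [ 0.0850   0.6600   0.1475]
  [ 0.0750   0.0050   0.7075]
(I − A)⁻¹ = adj(I−A) / det(I−A) ≈
  [   1.0698     0.0713     0.0917]
  [   0.1732     1.3449     0.3006]
  [   0.1528     0.0102     1.4417]
Δx = (I − A)⁻¹ Δd with Δd having +50 in the Sporting Goods component and 0 elsewhere.
So Δx_A = L_AS · (+50), where L_AS = adj(I−A)_AS / det(I−A) = 0.0350 / 0.49075.
Δx_A = 0.0350 × (+50) / 0.49075 = 1.75 / 0.49075 ≈ 3.57.

Δx_A = 3.57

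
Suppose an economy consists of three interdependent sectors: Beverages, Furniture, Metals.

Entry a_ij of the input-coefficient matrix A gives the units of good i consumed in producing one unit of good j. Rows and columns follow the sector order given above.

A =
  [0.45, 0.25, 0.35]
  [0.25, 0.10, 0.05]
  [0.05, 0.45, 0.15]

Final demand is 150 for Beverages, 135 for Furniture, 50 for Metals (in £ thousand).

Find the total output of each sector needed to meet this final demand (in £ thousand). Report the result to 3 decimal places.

x_1 = 593.322, x_2 = 329.716, x_3 = 268.280

I − A =
  [   0.55    -0.25    -0.35]
  [  -0.25     0.90    -0.05]
  [  -0.05    -0.45     0.85]
Cofactors of I−A, C_ij = (−1)^(i+j)·(minor ij) (rows/columns in the sector order above):
  C_11 = (0.90)(0.85) − (-0.05)(-0.45) = 0.7425
  C_12 = −[(-0.25)(0.85) − (-0.05)(-0.05)] = 0.2150
  C_13 = (-0.25)(-0.45) − (0.90)(-0.05) = 0.1575
  C_21 = −[(-0.25)(0.85) − (-0.35)(-0.45)] = 0.3700
  C_22 = (0.55)(0.85) − (-0.35)(-0.05) = 0.4500
  C_23 = −[(0.55)(-0.45) − (-0.25)(-0.05)] = 0.2600
  C_31 = (-0.25)(-0.05) − (-0.35)(0.90) = 0.3275
  C_32 = −[(0.55)(-0.05) − (-0.35)(-0.25)] = 0.1150
  C_33 = (0.55)(0.90) − (-0.25)(-0.25) = 0.4325
det(I−A) = Σ_j (I−A)_1j·C_1j = (0.55)(0.7425) + (-0.25)(0.2150) + (-0.35)(0.1575) = 0.2995
adj(I−A) = Cᵀ =
  [ 0.7425   0.3700   0.3275]
  [ 0.2150   0.4500   0.1150]
  [ 0.1575   0.2600   0.4325]
(I − A)⁻¹ = adj(I−A) / det(I−A) ≈
  [   2.4791     1.2354     1.0935]
  [   0.7179     1.5025     0.3840]
  [   0.5259     0.8681     1.4441]
x = (I − A)⁻¹ d = adj(I−A)·d / det(I−A), with det(I−A) = 0.2995:
  x_1 = (0.7425·150 + 0.3700·135 + 0.3275·50) / 0.2995 = 177.70 / 0.2995 ≈ 593.322
  x_2 = (0.2150·150 + 0.4500·135 + 0.1150·50) / 0.2995 = 98.75 / 0.2995 ≈ 329.716
  x_3 = (0.1575·150 + 0.2600·135 + 0.4325·50) / 0.2995 = 80.35 / 0.2995 ≈ 268.280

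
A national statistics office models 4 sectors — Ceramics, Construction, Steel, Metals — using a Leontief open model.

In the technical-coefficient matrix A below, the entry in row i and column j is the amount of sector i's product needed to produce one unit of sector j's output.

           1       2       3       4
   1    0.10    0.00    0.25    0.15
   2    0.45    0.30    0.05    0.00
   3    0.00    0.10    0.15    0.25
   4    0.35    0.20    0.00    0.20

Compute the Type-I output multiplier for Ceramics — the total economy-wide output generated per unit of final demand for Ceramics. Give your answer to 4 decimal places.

I − A =
  [   0.90     0.00    -0.25    -0.15]
  [  -0.45     0.70    -0.05     0.00]
  [   0.00    -0.10     0.85    -0.25]
  [  -0.35    -0.20     0.00     0.80]
Compute the cofactors C_ij = (−1)^(i+j)·(3×3 minor ij) of I−A; the adjugate is their transpose:
adj(I−A) = Cᵀ =
  [ 0.469500   0.058000   0.141500   0.132250]
  [ 0.310375   0.545500   0.123375   0.096750]
  [ 0.119750   0.111750   0.453750   0.164250]
  [ 0.283000   0.161750   0.092750   0.519750]
det(I−A) = Σ_j (I−A)_1j·C_1j = (0.90)(0.469500) + (0.00)(0.310375) + (-0.25)(0.119750) + (-0.15)(0.283000) = 0.3501625
(I − A)⁻¹ = adj(I−A) / det(I−A) ≈
  [   1.34081     0.16564     0.40410     0.37768]
  [   0.88637     1.55785     0.35234     0.27630]
  [   0.34198     0.31914     1.29583     0.46907]
  [   0.80820     0.46193     0.26488     1.48431]
The output multiplier for sector j is the column-j sum of the Leontief inverse (I − A)⁻¹ = adj(I−A) / det(I−A).
Column 1 of adj(I−A): (0.469500, 0.310375, 0.119750, 0.283000); det(I−A) = 0.3501625.
m_1 = (0.469500 + 0.310375 + 0.119750 + 0.283000) / 0.3501625 = 1.182625 / 0.3501625 ≈ 3.3774.

m_1 = 3.3774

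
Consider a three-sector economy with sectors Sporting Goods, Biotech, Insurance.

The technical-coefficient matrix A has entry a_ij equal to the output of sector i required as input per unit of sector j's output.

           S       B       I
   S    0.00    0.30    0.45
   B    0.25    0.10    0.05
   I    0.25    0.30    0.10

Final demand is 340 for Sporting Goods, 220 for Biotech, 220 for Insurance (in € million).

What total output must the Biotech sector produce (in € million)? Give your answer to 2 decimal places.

I − A =
  [   1.00    -0.30    -0.45]
  [  -0.25     0.90    -0.05]
  [  -0.25    -0.30     0.90]
Cofactors of I−A, C_ij = (−1)^(i+j)·(minor ij) (rows/columns in the sector order above):
  C_11 = (0.90)(0.90) − (-0.05)(-0.30) = 0.7950
  C_12 = −[(-0.25)(0.90) − (-0.05)(-0.25)] = 0.2375
  C_13 = (-0.25)(-0.30) − (0.90)(-0.25) = 0.3000
  C_21 = −[(-0.30)(0.90) − (-0.45)(-0.30)] = 0.4050
  C_22 = (1.00)(0.90) − (-0.45)(-0.25) = 0.7875
  C_23 = −[(1.00)(-0.30) − (-0.30)(-0.25)] = 0.3750
  C_31 = (-0.30)(-0.05) − (-0.45)(0.90) = 0.4200
  C_32 = −[(1.00)(-0.05) − (-0.45)(-0.25)] = 0.1625
  C_33 = (1.00)(0.90) − (-0.30)(-0.25) = 0.8250
det(I−A) = Σ_j (I−A)_1j·C_1j = (1.00)(0.7950) + (-0.30)(0.2375) + (-0.45)(0.3000) = 0.58875
adj(I−A) = Cᵀ =
  [ 0.7950   0.4050   0.4200]
  [ 0.2375   0.7875   0.1625]
  [ 0.3000   0.3750   0.8250]
(I − A)⁻¹ = adj(I−A) / det(I−A) ≈
  [   1.3503     0.6879     0.7134]
  [   0.4034     1.3376     0.2760]
  [   0.5096     0.6369     1.4013]
x = (I − A)⁻¹ d = adj(I−A)·d / det(I−A), with det(I−A) = 0.58875:
  x_S = (0.7950·340 + 0.4050·220 + 0.4200·220) / 0.58875 = 451.80 / 0.58875 ≈ 767.39
  x_B = (0.2375·340 + 0.7875·220 + 0.1625·220) / 0.58875 = 289.75 / 0.58875 ≈ 492.14
  x_I = (0.3000·340 + 0.3750·220 + 0.8250·220) / 0.58875 = 366.00 / 0.58875 ≈ 621.66

x_B = 492.14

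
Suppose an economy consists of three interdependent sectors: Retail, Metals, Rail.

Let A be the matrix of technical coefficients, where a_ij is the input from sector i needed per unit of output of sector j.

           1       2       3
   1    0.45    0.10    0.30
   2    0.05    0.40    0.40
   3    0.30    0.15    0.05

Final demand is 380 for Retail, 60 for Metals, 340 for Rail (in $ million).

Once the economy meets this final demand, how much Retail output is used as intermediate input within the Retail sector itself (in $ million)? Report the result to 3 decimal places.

z_11 = 600.723

I − A =
  [   0.55    -0.10    -0.30]
  [  -0.05     0.60    -0.40]
  [  -0.30    -0.15     0.95]
Cofactors of I−A, C_ij = (−1)^(i+j)·(minor ij) (rows/columns in the sector order above):
  C_11 = (0.60)(0.95) − (-0.40)(-0.15) = 0.5100
  C_12 = −[(-0.05)(0.95) − (-0.40)(-0.30)] = 0.1675
  C_13 = (-0.05)(-0.15) − (0.60)(-0.30) = 0.1875
  C_21 = −[(-0.10)(0.95) − (-0.30)(-0.15)] = 0.1400
  C_22 = (0.55)(0.95) − (-0.30)(-0.30) = 0.4325
  C_23 = −[(0.55)(-0.15) − (-0.10)(-0.30)] = 0.1125
  C_31 = (-0.10)(-0.40) − (-0.30)(0.60) = 0.2200
  C_32 = −[(0.55)(-0.40) − (-0.30)(-0.05)] = 0.2350
  C_33 = (0.55)(0.60) − (-0.10)(-0.05) = 0.3250
det(I−A) = Σ_j (I−A)_1j·C_1j = (0.55)(0.5100) + (-0.10)(0.1675) + (-0.30)(0.1875) = 0.2075
adj(I−A) = Cᵀ =
  [ 0.5100   0.1400   0.2200]
  [ 0.1675   0.4325   0.2350]
  [ 0.1875   0.1125   0.3250]
(I − A)⁻¹ = adj(I−A) / det(I−A) ≈
  [   2.4578     0.6747     1.0602]
  [   0.8072     2.0843     1.1325]
  [   0.9036     0.5422     1.5663]
First solve x = (I − A)⁻¹ d = adj(I−A)·d / det(I−A); in particular x_1 = (0.5100·380 + 0.1400·60 + 0.2200·340) / 0.2075 = 277.00 / 0.2075 ≈ 1334.93976.
Intermediate flow from 1 to 1: z_11 = a_11 · x_1 = 0.45 × 277.00 / 0.2075 = 124.65 / 0.2075 ≈ 600.723.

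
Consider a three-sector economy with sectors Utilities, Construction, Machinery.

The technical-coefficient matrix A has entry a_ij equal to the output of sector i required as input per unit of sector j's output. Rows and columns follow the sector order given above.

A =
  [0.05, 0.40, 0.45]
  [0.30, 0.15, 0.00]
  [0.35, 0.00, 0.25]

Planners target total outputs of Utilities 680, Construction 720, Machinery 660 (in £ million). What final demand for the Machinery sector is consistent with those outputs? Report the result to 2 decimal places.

I − A =
  [   0.95    -0.40    -0.45]
  [  -0.30     0.85     0.00]
  [  -0.35     0.00     0.75]
d = (I − A) x:
  d_1 = (+0.95)·680 + (-0.40)·720 + (-0.45)·660 = 61.00
  d_2 = (-0.30)·680 + (+0.85)·720 + (+0.00)·660 = 408.00
  d_3 = (-0.35)·680 + (+0.00)·720 + (+0.75)·660 = 257.00

d_3 = 257.00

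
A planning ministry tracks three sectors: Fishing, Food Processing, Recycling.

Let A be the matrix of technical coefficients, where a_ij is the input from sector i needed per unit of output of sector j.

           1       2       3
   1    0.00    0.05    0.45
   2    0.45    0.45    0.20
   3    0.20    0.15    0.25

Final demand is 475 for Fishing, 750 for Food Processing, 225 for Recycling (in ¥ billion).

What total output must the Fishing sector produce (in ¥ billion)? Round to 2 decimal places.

x_1 = 1122.03

I − A =
  [   1.00    -0.05    -0.45]
  [  -0.45     0.55    -0.20]
  [  -0.20    -0.15     0.75]
Cofactors of I−A, C_ij = (−1)^(i+j)·(minor ij) (rows/columns in the sector order above):
  C_11 = (0.55)(0.75) − (-0.20)(-0.15) = 0.3825
  C_12 = −[(-0.45)(0.75) − (-0.20)(-0.20)] = 0.3775
  C_13 = (-0.45)(-0.15) − (0.55)(-0.20) = 0.1775
  C_21 = −[(-0.05)(0.75) − (-0.45)(-0.15)] = 0.1050
  C_22 = (1.00)(0.75) − (-0.45)(-0.20) = 0.6600
  C_23 = −[(1.00)(-0.15) − (-0.05)(-0.20)] = 0.1600
  C_31 = (-0.05)(-0.20) − (-0.45)(0.55) = 0.2575
  C_32 = −[(1.00)(-0.20) − (-0.45)(-0.45)] = 0.4025
  C_33 = (1.00)(0.55) − (-0.05)(-0.45) = 0.5275
det(I−A) = Σ_j (I−A)_1j·C_1j = (1.00)(0.3825) + (-0.05)(0.3775) + (-0.45)(0.1775) = 0.28375
adj(I−A) = Cᵀ =
  [ 0.3825   0.1050   0.2575]
  [ 0.3775   0.6600   0.4025]
  [ 0.1775   0.1600   0.5275]
(I − A)⁻¹ = adj(I−A) / det(I−A) ≈
  [   1.3480     0.3700     0.9075]
  [   1.3304     2.3260     1.4185]
  [   0.6256     0.5639     1.8590]
x = (I − A)⁻¹ d = adj(I−A)·d / det(I−A), with det(I−A) = 0.28375:
  x_1 = (0.3825·475 + 0.1050·750 + 0.2575·225) / 0.28375 = 318.375 / 0.28375 ≈ 1122.03
  x_2 = (0.3775·475 + 0.6600·750 + 0.4025·225) / 0.28375 = 764.875 / 0.28375 ≈ 2695.59
  x_3 = (0.1775·475 + 0.1600·750 + 0.5275·225) / 0.28375 = 323.00 / 0.28375 ≈ 1138.33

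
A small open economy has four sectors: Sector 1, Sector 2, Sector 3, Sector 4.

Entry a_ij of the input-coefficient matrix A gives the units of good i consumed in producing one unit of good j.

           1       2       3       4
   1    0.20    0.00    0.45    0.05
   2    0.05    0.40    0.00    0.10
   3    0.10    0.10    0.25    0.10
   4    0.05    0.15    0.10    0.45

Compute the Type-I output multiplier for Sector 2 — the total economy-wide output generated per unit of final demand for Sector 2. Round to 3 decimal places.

I − A =
  [   0.80     0.00    -0.45    -0.05]
  [  -0.05     0.60     0.00    -0.10]
  [  -0.10    -0.10     0.75    -0.10]
  [  -0.05    -0.15    -0.10     0.55]
Compute the cofactors C_ij = (−1)^(i+j)·(3×3 minor ij) of I−A; the adjugate is their transpose:
adj(I−A) = Cᵀ =
  [ 0.229250   0.037625   0.144750   0.054000]
  [ 0.024875   0.292625   0.022875   0.059625]
  [ 0.038500   0.056500   0.250125   0.059250]
  [ 0.034625   0.093500   0.064875   0.330750]
det(I−A) = Σ_j (I−A)_1j·C_1j = (0.80)(0.229250) + (0.00)(0.024875) + (-0.45)(0.038500) + (-0.05)(0.034625) = 0.16434375
(I − A)⁻¹ = adj(I−A) / det(I−A) ≈
  [   1.3949     0.2289     0.8808     0.3286]
  [   0.1514     1.7806     0.1392     0.3628]
  [   0.2343     0.3438     1.5220     0.3605]
  [   0.2107     0.5689     0.3948     2.0125]
The output multiplier for sector j is the column-j sum of the Leontief inverse (I − A)⁻¹ = adj(I−A) / det(I−A).
Column 2 of adj(I−A): (0.037625, 0.292625, 0.056500, 0.093500); det(I−A) = 0.16434375.
m_2 = (0.037625 + 0.292625 + 0.056500 + 0.093500) / 0.16434375 = 0.48025 / 0.16434375 ≈ 2.922.

m_2 = 2.922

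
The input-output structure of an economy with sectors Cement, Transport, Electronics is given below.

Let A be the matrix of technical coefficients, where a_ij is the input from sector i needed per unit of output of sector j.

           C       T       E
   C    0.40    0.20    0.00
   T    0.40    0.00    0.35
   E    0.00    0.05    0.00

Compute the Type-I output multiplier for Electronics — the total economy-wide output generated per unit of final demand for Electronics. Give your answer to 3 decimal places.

I − A =
  [   0.60    -0.20     0.00]
  [  -0.40     1.00    -0.35]
  [   0.00    -0.05     1.00]
Cofactors of I−A, C_ij = (−1)^(i+j)·(minor ij) (rows/columns in the sector order above):
  C_11 = (1.00)(1.00) − (-0.35)(-0.05) = 0.9825
  C_12 = −[(-0.40)(1.00) − (-0.35)(0.00)] = 0.4000
  C_13 = (-0.40)(-0.05) − (1.00)(0.00) = 0.0200
  C_21 = −[(-0.20)(1.00) − (0.00)(-0.05)] = 0.2000
  C_22 = (0.60)(1.00) − (0.00)(0.00) = 0.6000
  C_23 = −[(0.60)(-0.05) − (-0.20)(0.00)] = 0.0300
  C_31 = (-0.20)(-0.35) − (0.00)(1.00) = 0.0700
  C_32 = −[(0.60)(-0.35) − (0.00)(-0.40)] = 0.2100
  C_33 = (0.60)(1.00) − (-0.20)(-0.40) = 0.5200
det(I−A) = Σ_j (I−A)_1j·C_1j = (0.60)(0.9825) + (-0.20)(0.4000) + (0.00)(0.0200) = 0.5095
adj(I−A) = Cᵀ =
  [ 0.9825   0.2000   0.0700]
  [ 0.4000   0.6000   0.2100]
  [ 0.0200   0.0300   0.5200]
(I − A)⁻¹ = adj(I−A) / det(I−A) ≈
  [   1.9284     0.3925     0.1374]
  [   0.7851     1.1776     0.4122]
  [   0.0393     0.0589     1.0206]
The output multiplier for sector j is the column-j sum of the Leontief inverse (I − A)⁻¹ = adj(I−A) / det(I−A).
Column E of adj(I−A): (0.0700, 0.2100, 0.5200); det(I−A) = 0.5095.
m_E = (0.0700 + 0.2100 + 0.5200) / 0.5095 = 0.80 / 0.5095 ≈ 1.570.

m_E = 1.570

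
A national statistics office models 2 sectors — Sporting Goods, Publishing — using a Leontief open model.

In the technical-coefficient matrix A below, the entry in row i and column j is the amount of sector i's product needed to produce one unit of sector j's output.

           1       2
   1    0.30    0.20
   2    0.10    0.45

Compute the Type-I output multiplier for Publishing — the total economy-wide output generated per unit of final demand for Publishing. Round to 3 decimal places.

I − A =
  [   0.70    -0.20]
  [  -0.10     0.55]
det(I−A) = (0.70)(0.55) − (-0.20)(-0.10) = 0.3650
adj(I−A) = [[0.55, 0.20], [0.10, 0.70]]
(I − A)⁻¹ = adj(I−A) / det(I−A) ≈
  [   1.5068     0.5479]
  [   0.2740     1.9178]
The output multiplier for sector j is the column-j sum of the Leontief inverse (I − A)⁻¹ = adj(I−A) / det(I−A).
Column 2 of adj(I−A): (0.20, 0.70); det(I−A) = 0.3650.
m_2 = (0.20 + 0.70) / 0.3650 = 0.90 / 0.3650 ≈ 2.466.

m_2 = 2.466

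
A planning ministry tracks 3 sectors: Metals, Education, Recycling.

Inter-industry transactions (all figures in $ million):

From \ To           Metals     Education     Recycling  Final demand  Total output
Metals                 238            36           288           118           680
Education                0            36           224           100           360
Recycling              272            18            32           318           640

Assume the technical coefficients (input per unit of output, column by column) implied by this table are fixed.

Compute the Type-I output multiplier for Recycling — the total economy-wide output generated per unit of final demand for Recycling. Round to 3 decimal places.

m_3 = 3.400

Technical coefficients a_ij = z_ij / X_j:
  a_11 = 238/680 = 0.35, a_21 = 0/680 = 0.00, a_31 = 272/680 = 0.40
  a_12 = 36/360 = 0.10, a_22 = 36/360 = 0.10, a_32 = 18/360 = 0.05
  a_13 = 288/640 = 0.45, a_23 = 224/640 = 0.35, a_33 = 32/640 = 0.05
I − A =
  [   0.65    -0.10    -0.45]
  [   0.00     0.90    -0.35]
  [  -0.40    -0.05     0.95]
Cofactors of I−A, C_ij = (−1)^(i+j)·(minor ij) (rows/columns in the sector order above):
  C_11 = (0.90)(0.95) − (-0.35)(-0.05) = 0.8375
  C_12 = −[(0.00)(0.95) − (-0.35)(-0.40)] = 0.1400
  C_13 = (0.00)(-0.05) − (0.90)(-0.40) = 0.3600
  C_21 = −[(-0.10)(0.95) − (-0.45)(-0.05)] = 0.1175
  C_22 = (0.65)(0.95) − (-0.45)(-0.40) = 0.4375
  C_23 = −[(0.65)(-0.05) − (-0.10)(-0.40)] = 0.0725
  C_31 = (-0.10)(-0.35) − (-0.45)(0.90) = 0.4400
  C_32 = −[(0.65)(-0.35) − (-0.45)(0.00)] = 0.2275
  C_33 = (0.65)(0.90) − (-0.10)(0.00) = 0.5850
det(I−A) = Σ_j (I−A)_1j·C_1j = (0.65)(0.8375) + (-0.10)(0.1400) + (-0.45)(0.3600) = 0.368375
adj(I−A) = Cᵀ =
  [ 0.8375   0.1175   0.4400]
  [ 0.1400   0.4375   0.2275]
  [ 0.3600   0.0725   0.5850]
(I − A)⁻¹ = adj(I−A) / det(I−A) ≈
  [   2.2735     0.3190     1.1944]
  [   0.3800     1.1876     0.6176]
  [   0.9773     0.1968     1.5881]
The output multiplier for sector j is the column-j sum of the Leontief inverse (I − A)⁻¹ = adj(I−A) / det(I−A).
Column 3 of adj(I−A): (0.4400, 0.2275, 0.5850); det(I−A) = 0.368375.
m_3 = (0.4400 + 0.2275 + 0.5850) / 0.368375 = 1.2525 / 0.368375 ≈ 3.400.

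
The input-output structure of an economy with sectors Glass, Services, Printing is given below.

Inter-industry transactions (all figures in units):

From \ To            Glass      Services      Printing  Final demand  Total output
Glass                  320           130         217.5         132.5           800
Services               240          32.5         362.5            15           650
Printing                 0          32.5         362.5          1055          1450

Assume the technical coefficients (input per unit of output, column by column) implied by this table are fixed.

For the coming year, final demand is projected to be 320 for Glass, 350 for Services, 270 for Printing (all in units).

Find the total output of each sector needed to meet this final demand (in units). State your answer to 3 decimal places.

Technical coefficients a_ij = z_ij / X_j:
  a_GG = 320/800 = 0.40, a_SG = 240/800 = 0.30, a_PG = 0/800 = 0.00
  a_GS = 130/650 = 0.20, a_SS = 32.5/650 = 0.05, a_PS = 32.5/650 = 0.05
  a_GP = 217.5/1450 = 0.15, a_SP = 362.5/1450 = 0.25, a_PP = 362.5/1450 = 0.25
I − A =
  [   0.60    -0.20    -0.15]
  [  -0.30     0.95    -0.25]
  [   0.00    -0.05     0.75]
Cofactors of I−A, C_ij = (−1)^(i+j)·(minor ij) (rows/columns in the sector order above):
  C_11 = (0.95)(0.75) − (-0.25)(-0.05) = 0.7000
  C_12 = −[(-0.30)(0.75) − (-0.25)(0.00)] = 0.2250
  C_13 = (-0.30)(-0.05) − (0.95)(0.00) = 0.0150
  C_21 = −[(-0.20)(0.75) − (-0.15)(-0.05)] = 0.1575
  C_22 = (0.60)(0.75) − (-0.15)(0.00) = 0.4500
  C_23 = −[(0.60)(-0.05) − (-0.20)(0.00)] = 0.0300
  C_31 = (-0.20)(-0.25) − (-0.15)(0.95) = 0.1925
  C_32 = −[(0.60)(-0.25) − (-0.15)(-0.30)] = 0.1950
  C_33 = (0.60)(0.95) − (-0.20)(-0.30) = 0.5100
det(I−A) = Σ_j (I−A)_1j·C_1j = (0.60)(0.7000) + (-0.20)(0.2250) + (-0.15)(0.0150) = 0.37275
adj(I−A) = Cᵀ =
  [ 0.7000   0.1575   0.1925]
  [ 0.2250   0.4500   0.1950]
  [ 0.0150   0.0300   0.5100]
(I − A)⁻¹ = adj(I−A) / det(I−A) ≈
  [   1.8779     0.4225     0.5164]
  [   0.6036     1.2072     0.5231]
  [   0.0402     0.0805     1.3682]
x = (I − A)⁻¹ d = adj(I−A)·d / det(I−A), with det(I−A) = 0.37275:
  x_G = (0.7000·320 + 0.1575·350 + 0.1925·270) / 0.37275 = 331.10 / 0.37275 ≈ 888.263
  x_S = (0.2250·320 + 0.4500·350 + 0.1950·270) / 0.37275 = 282.15 / 0.37275 ≈ 756.942
  x_P = (0.0150·320 + 0.0300·350 + 0.5100·270) / 0.37275 = 153.00 / 0.37275 ≈ 410.463

x_G = 888.263, x_S = 756.942, x_P = 410.463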